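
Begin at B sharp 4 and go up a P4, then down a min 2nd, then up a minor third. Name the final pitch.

A perfect fourth up from B#4 is E#5.
E#5 down a minor second → D##5 (1 semitone).
A minor third up from D##5 is F##5.

F double-sharp 5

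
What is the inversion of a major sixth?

Interval numbers invert to sum to nine: 6 + 3 = 9, so a sixth inverts to a third.
And major becomes minor under inversion, so we get a minor third.

m3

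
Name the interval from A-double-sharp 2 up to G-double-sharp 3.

A to G spans seven letter names (A-B-C-D-E-F-G), so the interval is some kind of seventh.
A major seventh would be 11 semitones, but A##2 to G##3 is 10 — one semitone narrower, making it a minor seventh.

m7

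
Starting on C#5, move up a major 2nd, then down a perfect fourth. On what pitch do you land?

A#4

C#5 up a major second → D#5 (2 semitones).
Down a perfect fourth from D#5: A#4 (5 semitones down).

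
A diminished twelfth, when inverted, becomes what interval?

augmented 4th

First reduce the compound diminished twelfth to its simple form, a diminished fifth.
Inverted interval numbers add to nine, so a fifth pairs with a fourth (5 + 4 = 9).
And diminished becomes augmented under inversion, so we get an augmented fourth.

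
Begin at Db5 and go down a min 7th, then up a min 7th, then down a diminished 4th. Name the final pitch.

A4

A minor seventh down from Db5 is Eb4.
Eb4 up a minor seventh → Db5 (10 semitones).
Down a diminished fourth from Db5: A4 (4 semitones down).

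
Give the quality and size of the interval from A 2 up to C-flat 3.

A to C spans three letter names (A-B-C), so the interval is some kind of third.
A2 to Cb3 spans 2 semitones — two semitones narrower than the major third (4) — giving a diminished third.

diminished 3rd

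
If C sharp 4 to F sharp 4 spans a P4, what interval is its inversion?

P5

The rule of nine gives the new number: 9 − 4 = 5, so a fourth becomes a fifth.
The quality also flips — perfect stays perfect — giving a perfect fifth.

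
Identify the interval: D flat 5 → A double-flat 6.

diminished twelfth

D to A spans five letter names (D-E-F-G-A), plus an octave, so the interval is some kind of twelfth.
A perfect twelfth would be 19 semitones; Db5 to Abb6 is 18, one semitone narrower, so the interval is diminished.
(Equivalently, a compound diminished fifth: a diminished fifth plus an octave.)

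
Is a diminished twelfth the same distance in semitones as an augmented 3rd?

18 semitones (diminished twelfth) vs 5 semitones (augmented third): not equal.

No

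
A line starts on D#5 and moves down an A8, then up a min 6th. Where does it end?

Bb4

D#5 down an augmented octave → D4 (13 semitones).
Up a minor sixth from D4: Bb4 (8 semitones up).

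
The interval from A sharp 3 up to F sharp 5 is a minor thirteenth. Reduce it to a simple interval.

Each octave removed subtracts seven from the number: 13 − 7 = 6.
So a minor thirteenth is an octave plus a minor sixth. The quality is unchanged.

m6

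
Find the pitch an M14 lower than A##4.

B#2

Counting seven letter names plus an octave down from A lands on B.
A major fourteenth spans 23 semitones, so from A##4 the target pitch is B#2.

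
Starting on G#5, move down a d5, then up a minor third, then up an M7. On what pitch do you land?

D##6

Down a diminished fifth from G#5: C##5 (6 semitones down).
C##5 up a minor third → E#5 (3 semitones).
Up a major seventh from E#5: D##6 (11 semitones up).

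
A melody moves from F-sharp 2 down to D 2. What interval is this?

Descending from F#2 to D2 is the same interval as ascending D2 to F#2.
D to F spans three letter names (D-E-F) — that makes it a third of some quality.
The major third spans 4 semitones, and D2 to F#2 is exactly 4 semitones — so this is a major third.

major third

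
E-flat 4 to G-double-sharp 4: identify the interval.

doubly augmented 3rd

E to G spans three letter names (E-F-G): a third.
Eb4 to G##4 spans 6 semitones — two semitones wider than the major third (4) — giving a doubly augmented third.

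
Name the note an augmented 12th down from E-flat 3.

Counting five letter names plus an octave down from E lands on A.
Moving 20 semitones down from Eb3 (the size of an augmented twelfth) reaches Abb1.

A-double-flat 1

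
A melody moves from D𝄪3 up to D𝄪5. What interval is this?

D to D is the same letter name, plus 2 octaves: a fifteenth.
The perfect fifteenth spans 24 semitones, and D##3 to D##5 is exactly 24 semitones — so this is a perfect fifteenth.
(Equivalently, a compound perfect octave: a perfect octave plus an octave.)

P15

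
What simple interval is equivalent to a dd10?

Take out an octave (7 from the number): 10 − 7 = 3.
Quality carries through unchanged, so the simple form is a doubly diminished third.

dd3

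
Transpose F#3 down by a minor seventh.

G#2

Seven letter names down from F: G.
A minor seventh is 10 semitones; 10 semitones down from F#3 gives G#2.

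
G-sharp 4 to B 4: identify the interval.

minor third

G to B spans three letter names (G-A-B): a third.
At 3 semitones, G#4→B4 falls one short of a major third: minor.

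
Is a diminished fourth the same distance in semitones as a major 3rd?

Yes

A diminished fourth spans 4 semitones, and a major third also spans 4 semitones — they're enharmonic.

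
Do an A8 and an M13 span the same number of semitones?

No

13 semitones (augmented octave) vs 21 semitones (major thirteenth): not equal.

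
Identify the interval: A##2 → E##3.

perfect 5th

A to E spans five letter names (A-B-C-D-E), so the interval is some kind of fifth.
A##2 to E##3 is 7 semitones, matching the perfect fifth exactly, so the quality is perfect.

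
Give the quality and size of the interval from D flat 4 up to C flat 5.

D to C spans seven letter names (D-E-F-G-A-B-C) — that makes it a seventh of some quality.
At 10 semitones, Db4→Cb5 falls one short of a major seventh: minor.

m7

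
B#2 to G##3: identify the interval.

major sixth

B to G spans six letter names (B-C-D-E-F-G) — that makes it a sixth of some quality.
B#2 to G##3 is 9 semitones, matching the major sixth exactly, so the quality is major.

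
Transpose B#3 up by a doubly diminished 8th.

Bb4

For an octave the letter name doesn't change: still B, an octave up.
Moving 10 semitones up from B#3 (the size of a doubly diminished octave) reaches Bb4.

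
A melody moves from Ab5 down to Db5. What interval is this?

perfect fifth

Descending from Ab5 to Db5 is the same interval as ascending Db5 to Ab5.
D to A spans five letter names (D-E-F-G-A): a fifth.
Db5 to Ab5 is 7 semitones, matching the perfect fifth exactly, so the quality is perfect.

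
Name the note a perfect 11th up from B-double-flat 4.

E-double-flat 6

Counting four letter names plus an octave up from B lands on E.
A perfect eleventh spans 17 semitones, so from Bbb4 the target pitch is Ebb6.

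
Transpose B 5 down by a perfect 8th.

The letter stays B (same as the start), shifted an octave down.
Moving 12 semitones down from B5 (the size of a perfect octave) reaches B4.

B 4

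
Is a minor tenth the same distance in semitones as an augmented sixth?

No

A minor tenth is 15 semitones but an augmented sixth is 10 semitones — different sizes.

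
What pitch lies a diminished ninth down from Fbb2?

Eb1

Counting two letter names plus an octave down from F lands on E.
Moving 12 semitones down from Fbb2 (the size of a diminished ninth) reaches Eb1.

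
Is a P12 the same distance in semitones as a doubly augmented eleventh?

Both span 19 semitones: a perfect twelfth and a doubly augmented eleventh are the same chromatic distance.

Yes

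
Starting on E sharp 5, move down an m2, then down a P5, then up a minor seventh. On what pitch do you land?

A minor second down from E#5 is D##5.
A perfect fifth down from D##5 is G##4.
A minor seventh up from G##4 is F##5.

F double-sharp 5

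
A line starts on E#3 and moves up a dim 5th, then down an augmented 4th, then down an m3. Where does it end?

E#3 up a diminished fifth → B3 (6 semitones).
Down an augmented fourth from B3: F3 (6 semitones down).
Down a minor third from F3: D3 (3 semitones down).

D3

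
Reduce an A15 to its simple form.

Each octave removed subtracts seven from the number: 15 − 7 = 8.
That makes an augmented fifteenth a compound augmented octave — an octave plus an augmented octave.

A8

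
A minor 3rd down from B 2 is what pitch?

Counting three letter names down from B lands on G.
Moving 3 semitones down from B2 (the size of a minor third) reaches G#2.

G-sharp 2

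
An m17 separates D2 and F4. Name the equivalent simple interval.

minor 3rd

Each octave removed subtracts seven from the number: 17 − 14 = 3.
Quality carries through unchanged, so the simple form is a minor third.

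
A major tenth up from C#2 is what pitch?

Counting three letter names plus an octave up from C lands on E.
Moving 16 semitones up from C#2 (the size of a major tenth) reaches E#3.

E#3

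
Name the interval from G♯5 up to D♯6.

G to D spans five letter names (G-A-B-C-D), so the interval is some kind of fifth.
Counting semitones, G#5→D#6 is 7, which is the perfect fifth.

P5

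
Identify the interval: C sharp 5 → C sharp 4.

Descending from C#5 to C#4 is the same interval as ascending C#4 to C#5.
C to C is the same letter name, plus an octave — that makes it an octave of some quality.
Counting semitones, C#4→C#5 is 12, which is the perfect octave.

perfect octave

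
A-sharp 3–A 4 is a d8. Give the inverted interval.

A1

The rule of nine gives the new number: 9 − 8 = 1, so an octave becomes a unison.
And diminished becomes augmented under inversion, so we get an augmented unison.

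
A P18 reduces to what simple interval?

P4

Take out 2 octaves (14 from the number): 18 − 14 = 4.
Quality carries through unchanged, so the simple form is a perfect fourth.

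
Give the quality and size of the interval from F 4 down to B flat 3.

Descending from F4 to Bb3 is the same interval as ascending Bb3 to F4.
B to F spans five letter names (B-C-D-E-F): a fifth.
Counting semitones, Bb3→F4 is 7, which is the perfect fifth.

P5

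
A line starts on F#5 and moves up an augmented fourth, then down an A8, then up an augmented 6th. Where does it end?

G##5

F#5 up an augmented fourth → B#5 (6 semitones).
An augmented octave down from B#5 is B4.
Up an augmented sixth from B4: G##5 (10 semitones up).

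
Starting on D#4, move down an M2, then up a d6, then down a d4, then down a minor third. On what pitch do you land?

C#4

A major second down from D#4 is C#4.
C#4 up a diminished sixth → Ab4 (7 semitones).
A diminished fourth down from Ab4 is E4.
A minor third down from E4 is C#4.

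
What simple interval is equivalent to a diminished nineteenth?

Each octave removed subtracts seven from the number: 19 − 14 = 5.
That makes a diminished nineteenth a compound diminished fifth — 2 octaves plus a diminished fifth.

diminished 5th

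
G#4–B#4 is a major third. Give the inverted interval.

minor sixth

Interval numbers invert to sum to nine: 3 + 6 = 9, so a third inverts to a sixth.
The quality also flips — major becomes minor — giving a minor sixth.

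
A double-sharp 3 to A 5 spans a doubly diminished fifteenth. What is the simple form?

Each octave removed subtracts seven from the number: 15 − 7 = 8.
That makes a doubly diminished fifteenth a compound doubly diminished octave — an octave plus a doubly diminished octave.

doubly diminished 8th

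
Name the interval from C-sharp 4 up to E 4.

minor third

C to E spans three letter names (C-D-E) — that makes it a third of some quality.
C#4 to E4 is 3 semitones, a half step short of the major third (4), so this is minor.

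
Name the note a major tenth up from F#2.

The tenth's letter: F up three letter names plus an octave → A.
A major tenth is 16 semitones; 16 semitones up from F#2 gives A#3.

A#3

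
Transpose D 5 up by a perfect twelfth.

A 6

Five letters up from D (plus an octave) reaches A.
A perfect twelfth is 19 semitones; 19 semitones up from D5 gives A6.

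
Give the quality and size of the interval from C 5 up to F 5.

C to F spans four letter names (C-D-E-F), so the interval is some kind of fourth.
Counting semitones, C5→F5 is 5, which is the perfect fourth.

perfect 4th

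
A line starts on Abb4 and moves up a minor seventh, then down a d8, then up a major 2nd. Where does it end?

Ab4

Up a minor seventh from Abb4: Gbb5 (10 semitones up).
Down a diminished octave from Gbb5: Gb4 (11 semitones down).
Gb4 up a major second → Ab4 (2 semitones).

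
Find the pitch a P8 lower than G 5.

G 4

For an octave the letter name doesn't change: still G, an octave down.
Moving 12 semitones down from G5 (the size of a perfect octave) reaches G4.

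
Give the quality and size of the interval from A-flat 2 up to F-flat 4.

A to F spans six letter names (A-B-C-D-E-F), plus an octave, so the interval is some kind of thirteenth.
A major thirteenth would be 21 semitones, but Ab2 to Fb4 is 20 — one semitone narrower, making it a minor thirteenth.
(Equivalently, a compound minor sixth: a minor sixth plus an octave.)

minor thirteenth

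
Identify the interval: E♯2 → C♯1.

major 10th

Descending from E#2 to C#1 is the same interval as ascending C#1 to E#2.
C to E spans three letter names (C-D-E), plus an octave — that makes it a tenth of some quality.
The major tenth spans 16 semitones, and C#1 to E#2 is exactly 16 semitones — so this is a major tenth.
(Equivalently, a compound major third: a major third plus an octave.)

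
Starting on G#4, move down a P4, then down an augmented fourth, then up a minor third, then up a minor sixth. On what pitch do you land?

G#4 down a perfect fourth → D#4 (5 semitones).
Down an augmented fourth from D#4: A3 (6 semitones down).
Up a minor third from A3: C4 (3 semitones up).
C4 up a minor sixth → Ab4 (8 semitones).

Ab4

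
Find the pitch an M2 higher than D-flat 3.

E-flat 3

The second takes the letter from D up to E.
Moving 2 semitones up from Db3 (the size of a major second) reaches Eb3.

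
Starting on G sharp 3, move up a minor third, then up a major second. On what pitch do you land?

G#3 up a minor third → B3 (3 semitones).
Up a major second from B3: C#4 (2 semitones up).

C sharp 4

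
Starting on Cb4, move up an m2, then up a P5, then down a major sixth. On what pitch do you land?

Cbb4

Up a minor second from Cb4: Dbb4 (1 semitone up).
Up a perfect fifth from Dbb4: Abb4 (7 semitones up).
Down a major sixth from Abb4: Cbb4 (9 semitones down).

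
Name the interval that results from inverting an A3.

The rule of nine gives the new number: 9 − 3 = 6, so a third becomes a sixth.
Quality inverts too: augmented becomes diminished. That makes the inversion a diminished sixth.

diminished 6th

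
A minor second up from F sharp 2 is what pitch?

G 2

The second takes the letter from F up to G.
Moving 1 semitone up from F#2 (the size of a minor second) reaches G2.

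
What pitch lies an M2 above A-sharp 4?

B-sharp 4

Counting two letter names up from A lands on B.
A major second spans 2 semitones, so from A#4 the target pitch is B#4.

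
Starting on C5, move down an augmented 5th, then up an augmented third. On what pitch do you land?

Down an augmented fifth from C5: Fb4 (8 semitones down).
An augmented third up from Fb4 is A4.

A4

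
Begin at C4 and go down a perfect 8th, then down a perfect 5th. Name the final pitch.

F2

C4 down a perfect octave → C3 (12 semitones).
A perfect fifth down from C3 is F2.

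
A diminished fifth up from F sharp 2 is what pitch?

C 3

The fifth takes the letter from F up to C.
A diminished fifth is 6 semitones; 6 semitones up from F#2 gives C3.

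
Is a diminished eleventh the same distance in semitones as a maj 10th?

A diminished eleventh spans 16 semitones, and a major tenth also spans 16 semitones — they're enharmonic.

Yes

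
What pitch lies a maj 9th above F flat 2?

G flat 3

The ninth's letter: F up two letter names plus an octave → G.
A major ninth spans 14 semitones, so from Fb2 the target pitch is Gb3.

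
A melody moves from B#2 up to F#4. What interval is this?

B to F spans five letter names (B-C-D-E-F), plus an octave, so the interval is some kind of twelfth.
A perfect twelfth would be 19 semitones; B#2 to F#4 is 18, one semitone narrower, so the interval is diminished.
(Equivalently, a compound diminished fifth: a diminished fifth plus an octave.)

diminished twelfth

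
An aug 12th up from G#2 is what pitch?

D##4

The twelfth's letter: G up five letter names plus an octave → D.
An augmented twelfth spans 20 semitones, so from G#2 the target pitch is D##4.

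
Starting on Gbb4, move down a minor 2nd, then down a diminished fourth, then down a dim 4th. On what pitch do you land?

A minor second down from Gbb4 is Fb4.
A diminished fourth down from Fb4 is C4.
A diminished fourth down from C4 is G#3.

G#3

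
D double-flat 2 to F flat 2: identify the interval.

major third

D to F spans three letter names (D-E-F) — that makes it a third of some quality.
Dbb2 to Fb2 is 4 semitones, matching the major third exactly, so the quality is major.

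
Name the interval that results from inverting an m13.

First reduce the compound minor thirteenth to its simple form, a minor sixth.
Inverted interval numbers add to nine, so a sixth pairs with a third (6 + 3 = 9).
And minor becomes major under inversion, so we get a major third.

major 3rd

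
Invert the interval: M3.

The rule of nine gives the new number: 9 − 3 = 6, so a third becomes a sixth.
The quality also flips — major becomes minor — giving a minor sixth.

minor 6th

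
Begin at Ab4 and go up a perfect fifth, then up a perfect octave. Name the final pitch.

Eb6

Ab4 up a perfect fifth → Eb5 (7 semitones).
A perfect octave up from Eb5 is Eb6.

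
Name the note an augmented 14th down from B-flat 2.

Counting seven letter names plus an octave down from B lands on C.
Moving 24 semitones down from Bb2 (the size of an augmented fourteenth) reaches Cbb1.

C-double-flat 1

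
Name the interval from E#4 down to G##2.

m13

Descending from E#4 to G##2 is the same interval as ascending G##2 to E#4.
G to E spans six letter names (G-A-B-C-D-E), plus an octave, so the interval is some kind of thirteenth.
G##2 to E#4 is 20 semitones, a half step short of the major thirteenth (21), so this is minor.
(Equivalently, a compound minor sixth: a minor sixth plus an octave.)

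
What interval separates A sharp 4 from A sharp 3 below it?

perfect octave

Descending from A#4 to A#3 is the same interval as ascending A#3 to A#4.
A to A is the same letter name, plus an octave — that makes it an octave of some quality.
Counting semitones, A#3→A#4 is 12, which is the perfect octave.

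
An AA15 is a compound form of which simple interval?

Subtracting seven from the interval number removes an octave: 15 − 7 = 8.
That makes a doubly augmented fifteenth a compound doubly augmented octave — an octave plus a doubly augmented octave.

doubly augmented octave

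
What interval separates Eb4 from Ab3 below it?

Descending from Eb4 to Ab3 is the same interval as ascending Ab3 to Eb4.
A to E spans five letter names (A-B-C-D-E), so the interval is some kind of fifth.
The perfect fifth spans 7 semitones, and Ab3 to Eb4 is exactly 7 semitones — so this is a perfect fifth.

perfect fifth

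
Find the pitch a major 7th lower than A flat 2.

B double-flat 1

Counting seven letter names down from A lands on B.
Moving 11 semitones down from Ab2 (the size of a major seventh) reaches Bbb1.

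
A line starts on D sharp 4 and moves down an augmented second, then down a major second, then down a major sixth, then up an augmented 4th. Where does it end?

An augmented second down from D#4 is C4.
C4 down a major second → Bb3 (2 semitones).
Bb3 down a major sixth → Db3 (9 semitones).
Db3 up an augmented fourth → G3 (6 semitones).

G 3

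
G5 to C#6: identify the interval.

G to C spans four letter names (G-A-B-C) — that makes it a fourth of some quality.
A perfect fourth would be 5 semitones; G5 to C#6 is 6, one semitone wider, so the interval is augmented.

augmented 4th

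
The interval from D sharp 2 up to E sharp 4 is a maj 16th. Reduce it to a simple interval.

Each octave removed subtracts seven from the number: 16 − 14 = 2.
That makes a major sixteenth a compound major second — 2 octaves plus a major second.

major 2nd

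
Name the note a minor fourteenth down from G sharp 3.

A sharp 1

Counting seven letter names plus an octave down from G lands on A.
Moving 22 semitones down from G#3 (the size of a minor fourteenth) reaches A#1.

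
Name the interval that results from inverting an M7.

minor second

The rule of nine gives the new number: 9 − 7 = 2, so a seventh becomes a second.
Quality inverts too: major becomes minor. That makes the inversion a minor second.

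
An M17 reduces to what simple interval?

M3

Subtracting seven from the interval number removes an octave: 17 − 14 = 3.
Quality carries through unchanged, so the simple form is a major third.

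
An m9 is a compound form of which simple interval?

Subtracting seven from the interval number removes an octave: 9 − 7 = 2.
So a minor ninth is an octave plus a minor second. The quality is unchanged.

minor 2nd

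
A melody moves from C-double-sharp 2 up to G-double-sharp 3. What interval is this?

C to G spans five letter names (C-D-E-F-G), plus an octave — that makes it a twelfth of some quality.
C##2 to G##3 is 19 semitones, matching the perfect twelfth exactly, so the quality is perfect.
(Equivalently, a compound perfect fifth: a perfect fifth plus an octave.)

perfect 12th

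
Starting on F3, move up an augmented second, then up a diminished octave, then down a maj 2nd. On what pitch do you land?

F3 up an augmented second → G#3 (3 semitones).
A diminished octave up from G#3 is G4.
G4 down a major second → F4 (2 semitones).

F4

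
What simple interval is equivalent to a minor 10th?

m3

Each octave removed subtracts seven from the number: 10 − 7 = 3.
So a minor tenth is an octave plus a minor third. The quality is unchanged.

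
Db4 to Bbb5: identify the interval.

D to B spans six letter names (D-E-F-G-A-B), plus an octave: a thirteenth.
At 20 semitones, Db4→Bbb5 falls one short of a major thirteenth: minor.
(Equivalently, a compound minor sixth: a minor sixth plus an octave.)

minor thirteenth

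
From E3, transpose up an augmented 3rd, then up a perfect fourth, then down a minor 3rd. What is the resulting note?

A##3

E3 up an augmented third → G##3 (5 semitones).
Up a perfect fourth from G##3: C##4 (5 semitones up).
Down a minor third from C##4: A##3 (3 semitones down).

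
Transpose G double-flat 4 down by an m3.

E double-flat 4

Counting three letter names down from G lands on E.
Moving 3 semitones down from Gbb4 (the size of a minor third) reaches Ebb4.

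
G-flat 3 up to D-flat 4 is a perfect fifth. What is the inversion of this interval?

perfect 4th

Inverted interval numbers add to nine, so a fifth pairs with a fourth (5 + 4 = 9).
Quality inverts too: perfect stays perfect. That makes the inversion a perfect fourth.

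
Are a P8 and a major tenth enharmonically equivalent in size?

No

A perfect octave spans 12 semitones; a major tenth spans 16 semitones. They differ by 4.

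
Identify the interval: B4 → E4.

P5

Descending from B4 to E4 is the same interval as ascending E4 to B4.
E to B spans five letter names (E-F-G-A-B), so the interval is some kind of fifth.
The perfect fifth spans 7 semitones, and E4 to B4 is exactly 7 semitones — so this is a perfect fifth.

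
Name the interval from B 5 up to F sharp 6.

P5

B to F spans five letter names (B-C-D-E-F), so the interval is some kind of fifth.
Counting semitones, B5→F#6 is 7, which is the perfect fifth.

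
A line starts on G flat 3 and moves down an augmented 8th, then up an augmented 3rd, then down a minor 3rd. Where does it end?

An augmented octave down from Gb3 is Gbb2.
Gbb2 up an augmented third → Bb2 (5 semitones).
Bb2 down a minor third → G2 (3 semitones).

G 2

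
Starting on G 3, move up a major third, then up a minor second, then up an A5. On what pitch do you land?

A major third up from G3 is B3.
B3 up a minor second → C4 (1 semitone).
C4 up an augmented fifth → G#4 (8 semitones).

G sharp 4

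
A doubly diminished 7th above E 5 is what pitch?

D double-flat 6

The seventh takes the letter from E up to D.
A doubly diminished seventh is 8 semitones; 8 semitones up from E5 gives Dbb6.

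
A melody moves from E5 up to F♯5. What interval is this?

major second

E to F spans two letter names (E-F): a second.
Counting semitones, E5→F#5 is 2, which is the major second.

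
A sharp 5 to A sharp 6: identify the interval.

P8

A to A is the same letter name, plus an octave: an octave.
A#5 to A#6 is 12 semitones, matching the perfect octave exactly, so the quality is perfect.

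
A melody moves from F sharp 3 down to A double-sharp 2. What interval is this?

Descending from F#3 to A##2 is the same interval as ascending A##2 to F#3.
A to F spans six letter names (A-B-C-D-E-F), so the interval is some kind of sixth.
The major sixth is 9 semitones; here we have 7, two semitones narrower: diminished.

diminished sixth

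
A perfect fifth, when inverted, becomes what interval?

Interval numbers invert to sum to nine: 5 + 4 = 9, so a fifth inverts to a fourth.
And perfect stays perfect under inversion, so we get a perfect fourth.

perfect fourth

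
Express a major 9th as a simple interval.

Take out an octave (7 from the number): 9 − 7 = 2.
That makes a major ninth a compound major second — an octave plus a major second.

M2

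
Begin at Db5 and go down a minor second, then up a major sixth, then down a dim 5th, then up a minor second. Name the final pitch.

E5

Db5 down a minor second → C5 (1 semitone).
A major sixth up from C5 is A5.
A5 down a diminished fifth → D#5 (6 semitones).
D#5 up a minor second → E5 (1 semitone).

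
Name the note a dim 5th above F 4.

Five letter names up from F: C.
Moving 6 semitones up from F4 (the size of a diminished fifth) reaches Cb5.

C flat 5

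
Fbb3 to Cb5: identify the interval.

F to C spans five letter names (F-G-A-B-C), plus an octave: a twelfth.
A perfect twelfth would be 19 semitones; Fbb3 to Cb5 is 20, one semitone wider, so the interval is augmented.
(Equivalently, a compound augmented fifth: an augmented fifth plus an octave.)

augmented twelfth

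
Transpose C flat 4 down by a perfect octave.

The letter stays C (same as the start), shifted an octave down.
A perfect octave is 12 semitones; 12 semitones down from Cb4 gives Cb3.

C flat 3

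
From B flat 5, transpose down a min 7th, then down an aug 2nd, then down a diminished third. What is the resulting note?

A minor seventh down from Bb5 is C5.
Down an augmented second from C5: Bbb4 (3 semitones down).
A diminished third down from Bbb4 is G4.

G 4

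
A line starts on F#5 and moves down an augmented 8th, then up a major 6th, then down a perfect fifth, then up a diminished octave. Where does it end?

Down an augmented octave from F#5: F4 (13 semitones down).
Up a major sixth from F4: D5 (9 semitones up).
A perfect fifth down from D5 is G4.
G4 up a diminished octave → Gb5 (11 semitones).

Gb5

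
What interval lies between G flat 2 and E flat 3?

M6

G to E spans six letter names (G-A-B-C-D-E) — that makes it a sixth of some quality.
Gb2 to Eb3 is 9 semitones, matching the major sixth exactly, so the quality is major.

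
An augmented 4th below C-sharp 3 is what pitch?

The fourth takes the letter from C down to G.
Moving 6 semitones down from C#3 (the size of an augmented fourth) reaches G2.

G 2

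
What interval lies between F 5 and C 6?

perfect fifth

F to C spans five letter names (F-G-A-B-C), so the interval is some kind of fifth.
Counting semitones, F5→C6 is 7, which is the perfect fifth.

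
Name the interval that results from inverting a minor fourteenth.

major second

First reduce the compound minor fourteenth to its simple form, a minor seventh.
Interval numbers invert to sum to nine: 7 + 2 = 9, so a seventh inverts to a second.
The quality also flips — minor becomes major — giving a major second.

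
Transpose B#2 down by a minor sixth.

Six letter names down from B: D.
A minor sixth is 8 semitones; 8 semitones down from B#2 gives D##2.

D##2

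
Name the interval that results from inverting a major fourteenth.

First reduce the compound major fourteenth to its simple form, a major seventh.
The rule of nine gives the new number: 9 − 7 = 2, so a seventh becomes a second.
The quality also flips — major becomes minor — giving a minor second.

m2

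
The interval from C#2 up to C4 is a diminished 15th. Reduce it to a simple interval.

d8

Each octave removed subtracts seven from the number: 15 − 7 = 8.
That makes a diminished fifteenth a compound diminished octave — an octave plus a diminished octave.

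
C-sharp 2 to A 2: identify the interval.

minor sixth

C to A spans six letter names (C-D-E-F-G-A) — that makes it a sixth of some quality.
A major sixth would be 9 semitones, but C#2 to A2 is 8 — one semitone narrower, making it a minor sixth.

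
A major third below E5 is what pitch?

The third takes the letter from E down to C.
A major third spans 4 semitones, so from E5 the target pitch is C5.

C5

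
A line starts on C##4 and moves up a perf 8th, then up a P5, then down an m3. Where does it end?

E##5

C##4 up a perfect octave → C##5 (12 semitones).
A perfect fifth up from C##5 is G##5.
A minor third down from G##5 is E##5.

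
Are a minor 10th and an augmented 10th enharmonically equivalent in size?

15 semitones (minor tenth) vs 17 semitones (augmented tenth): not equal.

No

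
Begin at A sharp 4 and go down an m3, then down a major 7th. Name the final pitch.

G sharp 3

A#4 down a minor third → F##4 (3 semitones).
Down a major seventh from F##4: G#3 (11 semitones down).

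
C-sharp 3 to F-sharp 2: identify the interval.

Descending from C#3 to F#2 is the same interval as ascending F#2 to C#3.
F to C spans five letter names (F-G-A-B-C), so the interval is some kind of fifth.
F#2 to C#3 is 7 semitones, matching the perfect fifth exactly, so the quality is perfect.

P5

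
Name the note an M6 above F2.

Six letter names up from F: D.
A major sixth spans 9 semitones, so from F2 the target pitch is D3.

D3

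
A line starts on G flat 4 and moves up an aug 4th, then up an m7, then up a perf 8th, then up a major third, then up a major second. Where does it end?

An augmented fourth up from Gb4 is C5.
C5 up a minor seventh → Bb5 (10 semitones).
Up a perfect octave from Bb5: Bb6 (12 semitones up).
A major third up from Bb6 is D7.
Up a major second from D7: E7 (2 semitones up).

E 7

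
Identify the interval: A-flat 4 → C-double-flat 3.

augmented thirteenth

Descending from Ab4 to Cbb3 is the same interval as ascending Cbb3 to Ab4.
C to A spans six letter names (C-D-E-F-G-A), plus an octave — that makes it a thirteenth of some quality.
Cbb3 to Ab4 spans 22 semitones — one semitone wider than the major thirteenth (21) — giving an augmented thirteenth.
(Equivalently, a compound augmented sixth: an augmented sixth plus an octave.)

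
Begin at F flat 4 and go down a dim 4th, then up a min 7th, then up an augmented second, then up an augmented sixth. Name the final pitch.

A double-sharp 5

A diminished fourth down from Fb4 is C4.
Up a minor seventh from C4: Bb4 (10 semitones up).
An augmented second up from Bb4 is C#5.
Up an augmented sixth from C#5: A##5 (10 semitones up).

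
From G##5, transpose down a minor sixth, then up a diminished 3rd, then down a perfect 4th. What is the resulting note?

Down a minor sixth from G##5: B##4 (8 semitones down).
Up a diminished third from B##4: D#5 (2 semitones up).
A perfect fourth down from D#5 is A#4.

A#4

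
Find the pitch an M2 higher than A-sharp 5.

Counting two letter names up from A lands on B.
Moving 2 semitones up from A#5 (the size of a major second) reaches B#5.

B-sharp 5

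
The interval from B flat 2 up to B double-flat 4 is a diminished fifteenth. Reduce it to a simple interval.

Subtracting seven from the interval number removes an octave: 15 − 7 = 8.
That makes a diminished fifteenth a compound diminished octave — an octave plus a diminished octave.

d8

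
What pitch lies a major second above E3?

Counting two letter names up from E lands on F.
Moving 2 semitones up from E3 (the size of a major second) reaches F#3.

F#3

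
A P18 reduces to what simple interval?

perfect 4th

Each octave removed subtracts seven from the number: 18 − 14 = 4.
That makes a perfect eighteenth a compound perfect fourth — 2 octaves plus a perfect fourth.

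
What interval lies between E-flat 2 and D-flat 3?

minor 7th

E to D spans seven letter names (E-F-G-A-B-C-D), so the interval is some kind of seventh.
A major seventh would be 11 semitones, but Eb2 to Db3 is 10 — one semitone narrower, making it a minor seventh.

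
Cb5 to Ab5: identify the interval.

major sixth

C to A spans six letter names (C-D-E-F-G-A) — that makes it a sixth of some quality.
Cb5 to Ab5 is 9 semitones, matching the major sixth exactly, so the quality is major.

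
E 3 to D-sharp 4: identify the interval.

major seventh

E to D spans seven letter names (E-F-G-A-B-C-D), so the interval is some kind of seventh.
The major seventh spans 11 semitones, and E3 to D#4 is exactly 11 semitones — so this is a major seventh.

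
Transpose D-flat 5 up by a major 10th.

Counting three letter names plus an octave up from D lands on F.
A major tenth spans 16 semitones, so from Db5 the target pitch is F6.

F 6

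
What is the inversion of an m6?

major 3rd

The rule of nine gives the new number: 9 − 6 = 3, so a sixth becomes a third.
Quality inverts too: minor becomes major. That makes the inversion a major third.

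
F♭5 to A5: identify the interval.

F to A spans three letter names (F-G-A), so the interval is some kind of third.
A major third would be 4 semitones; Fb5 to A5 is 5, one semitone wider, so the interval is augmented.

augmented 3rd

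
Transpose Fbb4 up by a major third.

Counting three letter names up from F lands on A.
A major third spans 4 semitones, so from Fbb4 the target pitch is Abb4.

Abb4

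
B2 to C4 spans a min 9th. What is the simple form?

minor 2nd

Take out an octave (7 from the number): 9 − 7 = 2.
So a minor ninth is an octave plus a minor second. The quality is unchanged.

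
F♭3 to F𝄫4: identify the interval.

F to F is the same letter name, plus an octave, so the interval is some kind of octave.
A perfect octave would be 12 semitones; Fb3 to Fbb4 is 11, one semitone narrower, so the interval is diminished.

diminished octave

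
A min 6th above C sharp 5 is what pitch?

The sixth takes the letter from C up to A.
A minor sixth is 8 semitones; 8 semitones up from C#5 gives A5.

A 5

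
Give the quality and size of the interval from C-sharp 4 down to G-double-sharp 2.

diminished eleventh

Descending from C#4 to G##2 is the same interval as ascending G##2 to C#4.
G to C spans four letter names (G-A-B-C), plus an octave — that makes it an eleventh of some quality.
The perfect eleventh is 17 semitones; here we have 16, one semitone narrower: diminished.
(Equivalently, a compound diminished fourth: a diminished fourth plus an octave.)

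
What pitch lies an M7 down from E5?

Counting seven letter names down from E lands on F.
Moving 11 semitones down from E5 (the size of a major seventh) reaches F4.

F4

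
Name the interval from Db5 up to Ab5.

D to A spans five letter names (D-E-F-G-A), so the interval is some kind of fifth.
Counting semitones, Db5→Ab5 is 7, which is the perfect fifth.

perfect fifth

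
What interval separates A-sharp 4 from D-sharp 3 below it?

perfect twelfth

Descending from A#4 to D#3 is the same interval as ascending D#3 to A#4.
D to A spans five letter names (D-E-F-G-A), plus an octave: a twelfth.
D#3 to A#4 is 19 semitones, matching the perfect twelfth exactly, so the quality is perfect.
(Equivalently, a compound perfect fifth: a perfect fifth plus an octave.)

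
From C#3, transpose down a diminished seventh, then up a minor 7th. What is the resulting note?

Down a diminished seventh from C#3: D##2 (9 semitones down).
D##2 up a minor seventh → C##3 (10 semitones).

C##3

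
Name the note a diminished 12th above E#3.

B4

Counting five letter names plus an octave up from E lands on B.
Moving 18 semitones up from E#3 (the size of a diminished twelfth) reaches B4.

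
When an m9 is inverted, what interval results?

major 7th

First reduce the compound minor ninth to its simple form, a minor second.
Inverted interval numbers add to nine, so a second pairs with a seventh (2 + 7 = 9).
The quality also flips — minor becomes major — giving a major seventh.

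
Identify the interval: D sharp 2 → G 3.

D to G spans four letter names (D-E-F-G), plus an octave — that makes it an eleventh of some quality.
The perfect eleventh is 17 semitones; here we have 16, one semitone narrower: diminished.
(Equivalently, a compound diminished fourth: a diminished fourth plus an octave.)

diminished 11th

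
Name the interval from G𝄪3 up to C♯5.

diminished 11th

G to C spans four letter names (G-A-B-C), plus an octave: an eleventh.
A perfect eleventh would be 17 semitones; G##3 to C#5 is 16, one semitone narrower, so the interval is diminished.
(Equivalently, a compound diminished fourth: a diminished fourth plus an octave.)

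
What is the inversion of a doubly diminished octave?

The rule of nine gives the new number: 9 − 8 = 1, so an octave becomes a unison.
And doubly diminished becomes doubly augmented under inversion, so we get a doubly augmented unison.

doubly augmented 1st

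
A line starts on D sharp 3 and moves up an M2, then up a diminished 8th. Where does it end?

A major second up from D#3 is E#3.
Up a diminished octave from E#3: E4 (11 semitones up).

E 4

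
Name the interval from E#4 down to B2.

Descending from E#4 to B2 is the same interval as ascending B2 to E#4.
B to E spans four letter names (B-C-D-E), plus an octave: an eleventh.
A perfect eleventh would be 17 semitones; B2 to E#4 is 18, one semitone wider, so the interval is augmented.
(Equivalently, a compound augmented fourth: an augmented fourth plus an octave.)

augmented eleventh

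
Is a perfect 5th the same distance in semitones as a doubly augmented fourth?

Both span 7 semitones: a perfect fifth and a doubly augmented fourth are the same chromatic distance.

Yes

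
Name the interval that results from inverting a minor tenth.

M6

First reduce the compound minor tenth to its simple form, a minor third.
Interval numbers invert to sum to nine: 3 + 6 = 9, so a third inverts to a sixth.
The quality also flips — minor becomes major — giving a major sixth.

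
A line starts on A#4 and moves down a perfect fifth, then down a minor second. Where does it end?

A#4 down a perfect fifth → D#4 (7 semitones).
D#4 down a minor second → C##4 (1 semitone).

C##4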